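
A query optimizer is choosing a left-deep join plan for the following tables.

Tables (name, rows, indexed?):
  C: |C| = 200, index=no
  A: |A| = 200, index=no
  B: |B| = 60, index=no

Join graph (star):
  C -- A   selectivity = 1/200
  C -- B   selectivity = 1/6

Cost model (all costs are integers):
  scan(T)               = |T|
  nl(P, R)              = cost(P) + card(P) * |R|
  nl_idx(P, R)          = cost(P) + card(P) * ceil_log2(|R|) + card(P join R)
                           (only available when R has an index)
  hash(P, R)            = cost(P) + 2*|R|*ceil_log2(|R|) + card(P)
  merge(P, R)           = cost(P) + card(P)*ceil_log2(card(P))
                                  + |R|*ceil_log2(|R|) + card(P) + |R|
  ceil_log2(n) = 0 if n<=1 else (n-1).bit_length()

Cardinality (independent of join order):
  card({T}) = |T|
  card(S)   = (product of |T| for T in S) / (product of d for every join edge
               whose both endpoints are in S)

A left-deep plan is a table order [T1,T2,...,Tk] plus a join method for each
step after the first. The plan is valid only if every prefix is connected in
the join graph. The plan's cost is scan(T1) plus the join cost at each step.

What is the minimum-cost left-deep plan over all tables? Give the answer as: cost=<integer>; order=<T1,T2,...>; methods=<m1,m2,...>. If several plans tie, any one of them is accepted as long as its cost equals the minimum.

cost=4520; order=A,C,B; methods=hash,hash

Selinger DP (subsets sized 1..n):
  {C}: scan cost=200, card=200
  {A}: scan cost=200, card=200
  {B}: scan cost=60, card=60
  {AC}: card=200; try (C,hash)→3600, (A,hash)→3600, (C,merge)→3800, (A,merge)→3800, (C,nl)→40200, (A,nl)→40200; best=3600 via (C,hash)
  {BC}: card=2000; try (B,hash)→1120, (C,merge)→2280, (B,merge)→2420, (C,hash)→3320, (C,nl)→12060, (B,nl)→12200; best=1120 via (B,hash)
  {ABC}: card=2000; try (B,hash)→4520, (B,merge)→5820, (A,hash)→6320, (B,nl)→15600, (A,merge)→26920, (A,nl)→401120; best=4520 via (B,hash)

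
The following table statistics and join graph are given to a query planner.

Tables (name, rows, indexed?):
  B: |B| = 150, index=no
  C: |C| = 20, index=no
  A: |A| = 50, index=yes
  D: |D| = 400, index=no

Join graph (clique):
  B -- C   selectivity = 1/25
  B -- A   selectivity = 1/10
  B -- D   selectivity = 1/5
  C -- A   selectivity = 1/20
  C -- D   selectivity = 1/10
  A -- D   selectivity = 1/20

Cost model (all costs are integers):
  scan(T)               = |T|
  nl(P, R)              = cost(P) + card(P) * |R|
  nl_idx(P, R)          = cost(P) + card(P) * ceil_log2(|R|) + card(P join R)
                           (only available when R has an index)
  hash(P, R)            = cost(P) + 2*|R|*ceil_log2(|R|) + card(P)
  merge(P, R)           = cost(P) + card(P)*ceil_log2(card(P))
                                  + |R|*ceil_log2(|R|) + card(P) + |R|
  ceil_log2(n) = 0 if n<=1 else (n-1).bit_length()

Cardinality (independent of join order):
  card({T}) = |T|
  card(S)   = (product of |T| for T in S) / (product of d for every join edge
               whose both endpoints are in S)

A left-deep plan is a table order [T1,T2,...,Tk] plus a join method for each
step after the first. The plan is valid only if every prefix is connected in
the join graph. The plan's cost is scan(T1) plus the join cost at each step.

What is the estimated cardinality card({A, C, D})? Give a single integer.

100

Tables in S: A(50), C(20), D(400)
Edges inside S: C-A(d=20), C-D(d=10), A-D(d=20)
numerator = 50 * 20 * 400 = 400000
denominator = 20 * 10 * 20 = 4000
card(S) = 400000 / 4000 = 100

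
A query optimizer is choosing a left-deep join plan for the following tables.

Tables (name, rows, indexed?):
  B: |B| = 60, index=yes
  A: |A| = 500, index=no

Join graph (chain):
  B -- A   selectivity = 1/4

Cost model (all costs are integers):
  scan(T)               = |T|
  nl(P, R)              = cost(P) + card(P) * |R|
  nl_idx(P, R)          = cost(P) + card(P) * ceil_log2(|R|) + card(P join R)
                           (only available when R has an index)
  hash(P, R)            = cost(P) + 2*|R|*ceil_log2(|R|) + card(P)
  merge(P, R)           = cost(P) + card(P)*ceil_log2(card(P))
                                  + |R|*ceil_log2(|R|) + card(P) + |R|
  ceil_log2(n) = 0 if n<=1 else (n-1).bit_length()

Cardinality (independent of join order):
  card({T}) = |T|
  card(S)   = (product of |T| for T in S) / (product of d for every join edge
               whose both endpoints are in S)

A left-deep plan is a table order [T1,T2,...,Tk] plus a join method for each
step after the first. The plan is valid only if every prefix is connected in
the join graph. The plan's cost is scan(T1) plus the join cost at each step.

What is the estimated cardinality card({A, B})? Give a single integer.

Tables in S: A(500), B(60)
Edges inside S: B-A(d=4)
numerator = 500 * 60 = 30000
denominator = 4 = 4
card(S) = 30000 / 4 = 7500

7500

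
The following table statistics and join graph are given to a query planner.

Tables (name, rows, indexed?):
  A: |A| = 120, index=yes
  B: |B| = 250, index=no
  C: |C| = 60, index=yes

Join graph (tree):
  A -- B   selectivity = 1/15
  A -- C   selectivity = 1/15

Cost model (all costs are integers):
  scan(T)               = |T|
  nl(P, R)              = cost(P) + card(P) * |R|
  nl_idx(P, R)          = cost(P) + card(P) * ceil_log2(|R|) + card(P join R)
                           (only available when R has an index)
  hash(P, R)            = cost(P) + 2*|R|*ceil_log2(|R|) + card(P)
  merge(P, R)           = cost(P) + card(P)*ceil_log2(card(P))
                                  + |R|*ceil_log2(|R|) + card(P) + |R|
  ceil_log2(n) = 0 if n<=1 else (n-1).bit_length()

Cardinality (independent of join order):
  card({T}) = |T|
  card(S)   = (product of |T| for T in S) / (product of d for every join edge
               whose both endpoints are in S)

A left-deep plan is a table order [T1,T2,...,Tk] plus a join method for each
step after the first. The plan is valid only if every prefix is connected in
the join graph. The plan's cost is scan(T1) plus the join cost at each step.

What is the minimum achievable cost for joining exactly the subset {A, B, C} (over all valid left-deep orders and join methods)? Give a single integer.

Selinger DP over subsets of {A,B,C}:
  {A}: scan cost=120, card=120
  {B}: scan cost=250, card=250
  {C}: scan cost=60, card=60
  {AB}: card=2000; try (A,hash)→2180, (B,merge)→3330, (A,merge)→3460, (A,nl_idx)→4000, (B,hash)→4240, (B,nl)→30120 …(+1); best=2180 via (A,hash)
  {AC}: card=480; try (C,hash)→960, (A,nl_idx)→960, (C,nl_idx)→1320, (A,merge)→1440, (C,merge)→1500, (A,hash)→1800 …(+2); best=960 via (C,hash)
  {ABC}: card=8000; try (C,hash)→4900, (B,hash)→5440, (B,merge)→8010, (C,nl_idx)→22180, (C,merge)→26600, (B,nl)→120960 …(+1); best=4900 via (C,hash)

4900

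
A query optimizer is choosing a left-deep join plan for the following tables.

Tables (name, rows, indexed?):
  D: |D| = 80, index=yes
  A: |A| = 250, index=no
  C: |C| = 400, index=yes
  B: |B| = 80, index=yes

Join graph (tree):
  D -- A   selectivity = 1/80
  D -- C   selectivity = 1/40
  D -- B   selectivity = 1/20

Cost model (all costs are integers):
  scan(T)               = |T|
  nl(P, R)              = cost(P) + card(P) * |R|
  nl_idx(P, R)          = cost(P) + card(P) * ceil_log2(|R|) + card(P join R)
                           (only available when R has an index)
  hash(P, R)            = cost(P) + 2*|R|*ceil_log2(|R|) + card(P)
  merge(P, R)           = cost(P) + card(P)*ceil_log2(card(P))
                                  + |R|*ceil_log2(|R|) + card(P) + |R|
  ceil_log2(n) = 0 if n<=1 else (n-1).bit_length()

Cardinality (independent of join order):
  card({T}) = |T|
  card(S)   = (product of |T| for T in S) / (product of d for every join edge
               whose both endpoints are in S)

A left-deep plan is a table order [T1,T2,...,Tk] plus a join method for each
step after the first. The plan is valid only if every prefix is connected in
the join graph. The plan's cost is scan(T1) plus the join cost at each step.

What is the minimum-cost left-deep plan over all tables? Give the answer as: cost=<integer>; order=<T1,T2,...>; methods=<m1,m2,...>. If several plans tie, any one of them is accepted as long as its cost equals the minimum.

cost=9990; order=A,D,C,B; methods=hash,nl_idx,hash

Selinger DP (subsets sized 1..n):
  {D}: scan cost=80, card=80
  {A}: scan cost=250, card=250
  {C}: scan cost=400, card=400
  {B}: scan cost=80, card=80
  {AD}: card=250; try (D,hash)→1620, (D,nl_idx)→2250, (A,merge)→2970, (D,merge)→3140, (A,hash)→4160, (A,nl)→20080 …(+1); best=1620 via (D,hash)
  {CD}: card=800; try (C,nl_idx)→1600, (D,hash)→1920, (D,nl_idx)→4000, (C,merge)→4720, (D,merge)→5040, (C,hash)→7360 …(+2); best=1600 via (C,nl_idx)
  {BD}: card=320; try (D,nl_idx)→960, (B,nl_idx)→960, (D,hash)→1280, (B,hash)→1280, (D,merge)→1360, (B,merge)→1360 …(+2); best=960 via (D,nl_idx)
  {ACD}: card=2500; try (C,nl_idx)→6370, (A,hash)→6400, (C,merge)→7870, (C,hash)→9070, (A,merge)→12650, (C,nl)→101620 …(+1); best=6370 via (C,nl_idx)
  {ABD}: card=1000; try (B,hash)→2990, (B,nl_idx)→4370, (B,merge)→4510, (A,hash)→5280, (A,merge)→6410, (B,nl)→21620 …(+1); best=2990 via (B,hash)
  {BCD}: card=3200; try (B,hash)→3520, (C,nl_idx)→7040, (C,merge)→8160, (C,hash)→8480, (B,nl_idx)→10400, (B,merge)→11040 …(+2); best=3520 via (B,hash)
  {ABCD}: card=10000; try (B,hash)→9990, (A,hash)→10720, (C,hash)→11190, (C,merge)→17990, (C,nl_idx)→21990, (B,nl_idx)→33870 …(+5); best=9990 via (B,hash)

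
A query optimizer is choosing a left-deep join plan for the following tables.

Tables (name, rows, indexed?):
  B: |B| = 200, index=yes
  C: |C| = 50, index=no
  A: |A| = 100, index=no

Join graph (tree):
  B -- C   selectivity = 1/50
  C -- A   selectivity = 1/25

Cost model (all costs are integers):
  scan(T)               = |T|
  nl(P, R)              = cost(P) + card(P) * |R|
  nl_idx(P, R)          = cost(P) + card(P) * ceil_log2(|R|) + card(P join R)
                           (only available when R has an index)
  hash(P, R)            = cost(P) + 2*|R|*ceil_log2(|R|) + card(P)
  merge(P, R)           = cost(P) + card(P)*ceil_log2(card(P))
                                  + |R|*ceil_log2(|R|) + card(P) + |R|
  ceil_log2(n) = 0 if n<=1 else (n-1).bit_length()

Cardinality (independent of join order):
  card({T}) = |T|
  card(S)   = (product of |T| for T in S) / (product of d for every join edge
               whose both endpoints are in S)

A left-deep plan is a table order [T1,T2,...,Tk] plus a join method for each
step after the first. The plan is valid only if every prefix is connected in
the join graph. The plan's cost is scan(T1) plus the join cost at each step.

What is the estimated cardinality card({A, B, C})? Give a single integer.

Tables in S: A(100), B(200), C(50)
Edges inside S: B-C(d=50), C-A(d=25)
numerator = 100 * 200 * 50 = 1000000
denominator = 50 * 25 = 1250
card(S) = 1000000 / 1250 = 800

800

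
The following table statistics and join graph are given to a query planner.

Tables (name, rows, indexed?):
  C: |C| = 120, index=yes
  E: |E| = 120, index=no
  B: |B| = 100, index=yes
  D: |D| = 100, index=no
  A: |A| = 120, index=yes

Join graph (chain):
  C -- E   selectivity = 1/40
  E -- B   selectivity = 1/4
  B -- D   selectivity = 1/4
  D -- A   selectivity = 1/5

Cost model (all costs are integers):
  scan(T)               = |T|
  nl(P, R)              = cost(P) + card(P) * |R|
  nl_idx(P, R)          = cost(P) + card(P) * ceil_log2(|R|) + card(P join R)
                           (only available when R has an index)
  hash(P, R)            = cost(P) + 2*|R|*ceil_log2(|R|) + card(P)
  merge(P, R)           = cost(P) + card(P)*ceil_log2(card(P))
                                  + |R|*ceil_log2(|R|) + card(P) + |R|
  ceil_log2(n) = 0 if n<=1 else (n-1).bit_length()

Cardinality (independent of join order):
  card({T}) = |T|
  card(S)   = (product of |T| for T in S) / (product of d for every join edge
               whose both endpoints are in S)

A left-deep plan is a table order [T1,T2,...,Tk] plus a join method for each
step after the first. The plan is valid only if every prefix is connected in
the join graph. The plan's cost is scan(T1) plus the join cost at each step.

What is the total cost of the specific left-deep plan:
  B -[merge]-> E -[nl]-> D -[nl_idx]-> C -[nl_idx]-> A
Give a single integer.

8026860

step 1: scan B: cost=100, card=100
step 2: join E via merge
    card(P join E) = 100*120/(4) = 3000
    cost = 100 + 100*7 + 120*7 + 100 + 120 = 1860
step 3: join D via nl
    card(P join D) = 3000*100/(4) = 75000
    cost = 1860 + 3000*100 = 301860
step 4: join C via nl_idx
    card(P join C) = 75000*120/(40) = 225000
    cost = 301860 + 75000*7 + 225000 = 1051860
step 5: join A via nl_idx
    card(P join A) = 225000*120/(5) = 5400000
    cost = 1051860 + 225000*7 + 5400000 = 8026860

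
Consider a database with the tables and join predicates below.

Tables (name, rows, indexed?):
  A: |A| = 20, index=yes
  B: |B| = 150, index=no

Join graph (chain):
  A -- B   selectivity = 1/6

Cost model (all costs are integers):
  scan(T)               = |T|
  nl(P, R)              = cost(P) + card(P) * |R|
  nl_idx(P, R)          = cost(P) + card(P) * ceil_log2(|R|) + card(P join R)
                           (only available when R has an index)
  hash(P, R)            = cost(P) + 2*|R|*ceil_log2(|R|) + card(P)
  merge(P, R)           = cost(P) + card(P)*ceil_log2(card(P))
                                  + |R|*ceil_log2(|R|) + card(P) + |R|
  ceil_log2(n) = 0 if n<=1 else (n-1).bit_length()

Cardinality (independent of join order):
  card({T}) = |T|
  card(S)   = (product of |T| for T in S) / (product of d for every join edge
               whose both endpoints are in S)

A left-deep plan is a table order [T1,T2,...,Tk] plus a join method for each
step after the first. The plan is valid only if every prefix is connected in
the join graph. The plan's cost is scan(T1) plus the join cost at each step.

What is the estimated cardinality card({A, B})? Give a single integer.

500

Tables in S: A(20), B(150)
Edges inside S: A-B(d=6)
numerator = 20 * 150 = 3000
denominator = 6 = 6
card(S) = 3000 / 6 = 500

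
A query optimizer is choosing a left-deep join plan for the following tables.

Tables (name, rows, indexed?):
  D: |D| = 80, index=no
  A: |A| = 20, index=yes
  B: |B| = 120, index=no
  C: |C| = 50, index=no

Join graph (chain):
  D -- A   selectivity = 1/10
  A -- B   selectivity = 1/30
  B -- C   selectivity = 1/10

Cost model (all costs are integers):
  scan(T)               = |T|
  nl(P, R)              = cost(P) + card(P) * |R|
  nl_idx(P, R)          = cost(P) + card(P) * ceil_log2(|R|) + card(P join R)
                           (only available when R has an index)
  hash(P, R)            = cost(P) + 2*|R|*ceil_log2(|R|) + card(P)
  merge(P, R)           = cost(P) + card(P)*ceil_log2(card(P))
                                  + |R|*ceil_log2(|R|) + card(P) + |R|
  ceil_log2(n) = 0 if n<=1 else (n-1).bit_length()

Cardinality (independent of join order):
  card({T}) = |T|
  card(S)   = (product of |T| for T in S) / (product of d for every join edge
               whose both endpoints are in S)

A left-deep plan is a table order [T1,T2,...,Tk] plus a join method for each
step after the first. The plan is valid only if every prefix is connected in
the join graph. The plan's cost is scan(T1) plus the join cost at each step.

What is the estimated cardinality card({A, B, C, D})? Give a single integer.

3200

Tables in S: A(20), B(120), C(50), D(80)
Edges inside S: D-A(d=10), A-B(d=30), B-C(d=10)
numerator = 20 * 120 * 50 * 80 = 9600000
denominator = 10 * 30 * 10 = 3000
card(S) = 9600000 / 3000 = 3200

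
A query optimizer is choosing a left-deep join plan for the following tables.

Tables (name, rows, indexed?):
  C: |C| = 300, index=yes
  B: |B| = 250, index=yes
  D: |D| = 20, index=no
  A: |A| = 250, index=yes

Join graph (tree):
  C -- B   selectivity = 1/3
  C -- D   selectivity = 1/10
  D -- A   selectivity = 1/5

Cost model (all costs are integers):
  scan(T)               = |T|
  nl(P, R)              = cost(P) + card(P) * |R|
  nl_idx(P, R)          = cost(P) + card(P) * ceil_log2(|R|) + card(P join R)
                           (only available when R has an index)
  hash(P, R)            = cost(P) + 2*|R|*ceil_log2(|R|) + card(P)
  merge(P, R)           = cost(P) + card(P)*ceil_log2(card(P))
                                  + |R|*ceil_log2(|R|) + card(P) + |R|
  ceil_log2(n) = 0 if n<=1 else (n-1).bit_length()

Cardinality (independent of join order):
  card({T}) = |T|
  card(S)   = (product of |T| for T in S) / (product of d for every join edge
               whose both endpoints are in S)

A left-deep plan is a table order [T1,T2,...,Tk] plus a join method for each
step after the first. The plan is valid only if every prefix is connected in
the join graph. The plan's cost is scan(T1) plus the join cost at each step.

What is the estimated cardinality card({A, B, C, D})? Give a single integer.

Tables in S: A(250), B(250), C(300), D(20)
Edges inside S: C-B(d=3), C-D(d=10), D-A(d=5)
numerator = 250 * 250 * 300 * 20 = 375000000
denominator = 3 * 10 * 5 = 150
card(S) = 375000000 / 150 = 2500000

2500000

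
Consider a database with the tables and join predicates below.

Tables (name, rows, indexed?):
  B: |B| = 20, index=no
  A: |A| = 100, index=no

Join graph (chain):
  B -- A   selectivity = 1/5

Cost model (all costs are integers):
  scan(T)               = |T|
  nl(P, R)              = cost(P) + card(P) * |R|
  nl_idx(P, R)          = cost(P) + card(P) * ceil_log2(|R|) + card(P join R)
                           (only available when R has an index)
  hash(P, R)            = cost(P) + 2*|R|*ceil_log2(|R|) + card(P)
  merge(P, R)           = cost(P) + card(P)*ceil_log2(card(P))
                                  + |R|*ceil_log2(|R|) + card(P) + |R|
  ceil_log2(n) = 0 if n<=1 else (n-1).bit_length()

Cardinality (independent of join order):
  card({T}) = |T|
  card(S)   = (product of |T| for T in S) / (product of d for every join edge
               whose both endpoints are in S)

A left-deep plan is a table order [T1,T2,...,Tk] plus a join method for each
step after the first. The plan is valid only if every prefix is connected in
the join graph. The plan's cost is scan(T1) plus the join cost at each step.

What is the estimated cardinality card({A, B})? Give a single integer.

Tables in S: A(100), B(20)
Edges inside S: B-A(d=5)
numerator = 100 * 20 = 2000
denominator = 5 = 5
card(S) = 2000 / 5 = 400

400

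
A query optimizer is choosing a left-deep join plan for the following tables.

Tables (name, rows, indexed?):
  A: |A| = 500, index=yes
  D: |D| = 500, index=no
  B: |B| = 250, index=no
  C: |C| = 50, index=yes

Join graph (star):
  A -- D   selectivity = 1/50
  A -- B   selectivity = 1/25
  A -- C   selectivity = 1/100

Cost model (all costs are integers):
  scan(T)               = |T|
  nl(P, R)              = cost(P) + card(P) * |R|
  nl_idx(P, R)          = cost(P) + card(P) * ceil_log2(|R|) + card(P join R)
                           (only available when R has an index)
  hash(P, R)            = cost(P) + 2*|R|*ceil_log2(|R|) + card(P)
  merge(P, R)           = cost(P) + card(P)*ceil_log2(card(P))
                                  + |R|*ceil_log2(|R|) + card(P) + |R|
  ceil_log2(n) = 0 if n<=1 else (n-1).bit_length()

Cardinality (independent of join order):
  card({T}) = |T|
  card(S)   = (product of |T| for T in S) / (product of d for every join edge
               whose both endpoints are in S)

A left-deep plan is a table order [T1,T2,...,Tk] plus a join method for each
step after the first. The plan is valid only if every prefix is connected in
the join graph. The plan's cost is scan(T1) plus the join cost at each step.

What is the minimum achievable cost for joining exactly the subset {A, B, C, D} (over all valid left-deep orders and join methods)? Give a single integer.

Selinger DP over subsets of {A,B,C,D}:
  {A}: scan cost=500, card=500
  {D}: scan cost=500, card=500
  {B}: scan cost=250, card=250
  {C}: scan cost=50, card=50
  {AD}: card=5000; try (D,hash)→10000, (A,hash)→10000, (A,nl_idx)→10000, (D,merge)→10500, (A,merge)→10500, (D,nl)→250500 …(+1); best=10000 via (D,hash)
  {AB}: card=5000; try (B,hash)→5000, (A,merge)→7500, (A,nl_idx)→7500, (B,merge)→7750, (A,hash)→9500, (A,nl)→125250 …(+1); best=5000 via (B,hash)
  {AC}: card=250; try (A,nl_idx)→750, (C,hash)→1600, (C,nl_idx)→3750, (A,merge)→5400, (C,merge)→5850, (A,hash)→9100 …(+2); best=750 via (A,nl_idx)
  {ABD}: card=50000; try (D,hash)→19000, (B,hash)→19000, (D,merge)→80000, (B,merge)→82250, (B,nl)→1260000, (D,nl)→2505000; best=19000 via (D,hash)
  {ACD}: card=2500; try (D,merge)→8000, (D,hash)→10000, (C,hash)→15600, (C,nl_idx)→42500, (C,merge)→80350, (D,nl)→125750 …(+1); best=8000 via (D,merge)
  {ABC}: card=2500; try (B,hash)→5000, (B,merge)→5250, (C,hash)→10600, (C,nl_idx)→37500, (B,nl)→63250, (C,merge)→75350 …(+1); best=5000 via (B,hash)
  {ABCD}: card=25000; try (B,hash)→14500, (D,hash)→16500, (D,merge)→42500, (B,merge)→42750, (C,hash)→69600, (C,nl_idx)→344000 …(+4); best=14500 via (B,hash)

14500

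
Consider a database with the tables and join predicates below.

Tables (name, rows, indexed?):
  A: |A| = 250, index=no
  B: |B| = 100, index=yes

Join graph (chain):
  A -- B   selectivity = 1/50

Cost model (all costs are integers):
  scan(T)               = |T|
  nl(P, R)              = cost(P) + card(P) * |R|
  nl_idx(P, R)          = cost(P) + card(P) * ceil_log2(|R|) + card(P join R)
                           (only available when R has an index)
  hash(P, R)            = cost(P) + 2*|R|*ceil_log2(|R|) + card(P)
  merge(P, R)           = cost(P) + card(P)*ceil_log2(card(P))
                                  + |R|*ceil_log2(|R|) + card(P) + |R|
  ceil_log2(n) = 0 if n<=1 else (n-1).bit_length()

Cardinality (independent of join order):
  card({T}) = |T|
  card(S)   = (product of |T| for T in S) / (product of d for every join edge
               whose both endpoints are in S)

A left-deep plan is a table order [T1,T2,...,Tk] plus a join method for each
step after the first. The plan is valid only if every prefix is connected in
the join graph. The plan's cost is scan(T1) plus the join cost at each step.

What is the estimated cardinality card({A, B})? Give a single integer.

Tables in S: A(250), B(100)
Edges inside S: A-B(d=50)
numerator = 250 * 100 = 25000
denominator = 50 = 50
card(S) = 25000 / 50 = 500

500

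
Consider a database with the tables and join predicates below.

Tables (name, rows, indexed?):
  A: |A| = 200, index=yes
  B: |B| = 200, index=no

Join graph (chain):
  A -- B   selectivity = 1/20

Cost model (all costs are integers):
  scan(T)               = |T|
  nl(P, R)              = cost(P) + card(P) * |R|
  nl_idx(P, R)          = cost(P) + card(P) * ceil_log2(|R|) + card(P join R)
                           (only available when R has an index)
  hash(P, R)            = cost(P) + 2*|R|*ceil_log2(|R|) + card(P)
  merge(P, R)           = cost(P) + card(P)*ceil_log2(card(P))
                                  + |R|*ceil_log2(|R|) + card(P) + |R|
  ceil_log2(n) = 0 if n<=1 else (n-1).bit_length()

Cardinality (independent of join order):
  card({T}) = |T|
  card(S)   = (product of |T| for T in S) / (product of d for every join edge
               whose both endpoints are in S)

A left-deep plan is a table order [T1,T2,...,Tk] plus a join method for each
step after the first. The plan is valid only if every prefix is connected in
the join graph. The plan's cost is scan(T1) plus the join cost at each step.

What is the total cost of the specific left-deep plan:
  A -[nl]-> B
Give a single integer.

step 1: scan A: cost=200, card=200
step 2: join B via nl
    card(P join B) = 200*200/(20) = 2000
    cost = 200 + 200*200 = 40200

40200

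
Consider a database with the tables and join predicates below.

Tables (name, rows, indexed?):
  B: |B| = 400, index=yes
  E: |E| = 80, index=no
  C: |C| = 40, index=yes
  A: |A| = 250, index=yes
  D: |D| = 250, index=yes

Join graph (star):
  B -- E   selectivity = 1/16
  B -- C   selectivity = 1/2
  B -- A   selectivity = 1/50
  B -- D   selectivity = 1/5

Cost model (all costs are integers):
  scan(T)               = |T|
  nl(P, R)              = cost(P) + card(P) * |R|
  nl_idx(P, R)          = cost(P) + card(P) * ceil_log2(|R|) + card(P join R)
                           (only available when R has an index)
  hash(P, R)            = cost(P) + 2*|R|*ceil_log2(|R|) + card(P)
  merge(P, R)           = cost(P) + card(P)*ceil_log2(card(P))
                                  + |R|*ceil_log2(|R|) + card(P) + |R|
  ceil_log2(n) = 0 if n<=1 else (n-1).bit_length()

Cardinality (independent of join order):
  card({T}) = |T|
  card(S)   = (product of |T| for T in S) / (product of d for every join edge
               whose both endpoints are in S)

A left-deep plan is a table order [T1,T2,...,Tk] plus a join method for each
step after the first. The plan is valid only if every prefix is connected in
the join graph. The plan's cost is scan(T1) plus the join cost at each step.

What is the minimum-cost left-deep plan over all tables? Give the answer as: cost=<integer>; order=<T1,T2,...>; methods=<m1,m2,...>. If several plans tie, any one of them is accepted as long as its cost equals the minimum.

cost=222100; order=A,B,E,C,D; methods=nl_idx,hash,hash,hash

Selinger DP (subsets sized 1..n):
  {B}: scan cost=400, card=400
  {E}: scan cost=80, card=80
  {C}: scan cost=40, card=40
  {A}: scan cost=250, card=250
  {D}: scan cost=250, card=250
  {BE}: card=2000; try (E,hash)→1920, (B,nl_idx)→2800, (B,merge)→4720, (E,merge)→5040, (B,hash)→7360, (B,nl)→32080 …(+1); best=1920 via (E,hash)
  {BC}: card=8000; try (C,hash)→1280, (B,merge)→4320, (C,merge)→4680, (B,hash)→7280, (B,nl_idx)→8400, (C,nl_idx)→10800 …(+2); best=1280 via (C,hash)
  {AB}: card=2000; try (B,nl_idx)→4500, (A,hash)→4800, (A,nl_idx)→5600, (B,merge)→6500, (A,merge)→6650, (B,hash)→7700 …(+2); best=4500 via (B,nl_idx)
  {BD}: card=20000; try (D,hash)→4800, (B,merge)→6500, (D,merge)→6650, (B,hash)→7700, (B,nl_idx)→22500, (D,nl_idx)→23600 …(+2); best=4800 via (D,hash)
  {BCE}: card=40000; try (C,hash)→4400, (E,hash)→10400, (C,merge)→26200, (C,nl_idx)→53920, (C,nl)→81920, (E,merge)→113920 …(+1); best=4400 via (C,hash)
  {ABE}: card=10000; try (E,hash)→7620, (A,hash)→7920, (A,nl_idx)→27920, (A,merge)→28170, (E,merge)→29140, (E,nl)→164500 …(+1); best=7620 via (E,hash)
  {BDE}: card=100000; try (D,hash)→7920, (E,hash)→25920, (D,merge)→28170, (D,nl_idx)→117920, (E,merge)→325440, (D,nl)→501920 …(+1); best=7920 via (D,hash)
  {ABC}: card=40000; try (C,hash)→6980, (A,hash)→13280, (C,merge)→28780, (C,nl_idx)→56500, (C,nl)→84500, (A,nl_idx)→105280 …(+2); best=6980 via (C,hash)
  {BCD}: card=400000; try (D,hash)→13280, (C,hash)→25280, (D,merge)→115530, (C,merge)→325080, (D,nl_idx)→465280, (C,nl_idx)→524800 …(+2); best=13280 via (D,hash)
  {ABD}: card=100000; try (D,hash)→10500, (A,hash)→28800, (D,merge)→30750, (D,nl_idx)→120500, (A,nl_idx)→264800, (A,merge)→327050 …(+2); best=10500 via (D,hash)
  {ABCE}: card=200000; try (C,hash)→18100, (E,hash)→48100, (A,hash)→48400, (C,merge)→157900, (C,nl_idx)→267620, (C,nl)→407620 …(+5); best=18100 via (C,hash)
  {BCDE}: card=2000000; try (D,hash)→48400, (C,hash)→108400, (E,hash)→414400, (D,merge)→686650, (C,merge)→1808200, (D,nl_idx)→2324400 …(+5); best=48400 via (D,hash)
  {ABDE}: card=500000; try (D,hash)→21620, (E,hash)→111620, (A,hash)→111920, (D,merge)→159870, (D,nl_idx)→587620, (A,nl_idx)→1307920 …(+5); best=21620 via (D,hash)
  {ABCD}: card=2000000; try (D,hash)→50980, (C,hash)→110980, (A,hash)→417280, (D,merge)→689230, (C,merge)→1810780, (D,nl_idx)→2326980 …(+6); best=50980 via (D,hash)
  {ABCDE}: card=10000000; try (D,hash)→222100, (C,hash)→522100, (E,hash)→2052100, (A,hash)→2052400, (D,merge)→3820350, (C,merge)→10021900 …(+9); best=222100 via (D,hash)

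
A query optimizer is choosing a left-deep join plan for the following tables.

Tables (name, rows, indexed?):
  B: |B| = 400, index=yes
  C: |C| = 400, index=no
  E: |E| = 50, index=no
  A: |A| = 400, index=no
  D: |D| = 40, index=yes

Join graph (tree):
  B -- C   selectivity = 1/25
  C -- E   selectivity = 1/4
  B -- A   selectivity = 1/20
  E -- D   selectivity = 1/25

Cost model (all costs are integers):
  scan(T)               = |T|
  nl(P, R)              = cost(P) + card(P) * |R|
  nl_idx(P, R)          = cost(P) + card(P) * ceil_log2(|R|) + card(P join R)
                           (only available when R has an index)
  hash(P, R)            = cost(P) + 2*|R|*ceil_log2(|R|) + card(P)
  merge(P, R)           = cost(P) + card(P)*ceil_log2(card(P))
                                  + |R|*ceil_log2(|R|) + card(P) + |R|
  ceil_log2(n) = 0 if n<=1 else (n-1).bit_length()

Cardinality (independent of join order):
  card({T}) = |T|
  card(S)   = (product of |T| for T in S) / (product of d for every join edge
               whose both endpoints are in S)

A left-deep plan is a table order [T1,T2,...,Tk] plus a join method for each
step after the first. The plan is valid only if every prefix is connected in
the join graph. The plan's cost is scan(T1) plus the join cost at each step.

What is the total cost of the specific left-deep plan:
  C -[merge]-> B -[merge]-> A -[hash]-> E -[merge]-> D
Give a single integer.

35430880

step 1: scan C: cost=400, card=400
step 2: join B via merge
    card(P join B) = 400*400/(25) = 6400
    cost = 400 + 400*9 + 400*9 + 400 + 400 = 8400
step 3: join A via merge
    card(P join A) = 6400*400/(20) = 128000
    cost = 8400 + 6400*13 + 400*9 + 6400 + 400 = 102000
step 4: join E via hash
    card(P join E) = 128000*50/(4) = 1600000
    cost = 102000 + 2*50*6 + 128000 = 230600
step 5: join D via merge
    card(P join D) = 1600000*40/(25) = 2560000
    cost = 230600 + 1600000*21 + 40*6 + 1600000 + 40 = 35430880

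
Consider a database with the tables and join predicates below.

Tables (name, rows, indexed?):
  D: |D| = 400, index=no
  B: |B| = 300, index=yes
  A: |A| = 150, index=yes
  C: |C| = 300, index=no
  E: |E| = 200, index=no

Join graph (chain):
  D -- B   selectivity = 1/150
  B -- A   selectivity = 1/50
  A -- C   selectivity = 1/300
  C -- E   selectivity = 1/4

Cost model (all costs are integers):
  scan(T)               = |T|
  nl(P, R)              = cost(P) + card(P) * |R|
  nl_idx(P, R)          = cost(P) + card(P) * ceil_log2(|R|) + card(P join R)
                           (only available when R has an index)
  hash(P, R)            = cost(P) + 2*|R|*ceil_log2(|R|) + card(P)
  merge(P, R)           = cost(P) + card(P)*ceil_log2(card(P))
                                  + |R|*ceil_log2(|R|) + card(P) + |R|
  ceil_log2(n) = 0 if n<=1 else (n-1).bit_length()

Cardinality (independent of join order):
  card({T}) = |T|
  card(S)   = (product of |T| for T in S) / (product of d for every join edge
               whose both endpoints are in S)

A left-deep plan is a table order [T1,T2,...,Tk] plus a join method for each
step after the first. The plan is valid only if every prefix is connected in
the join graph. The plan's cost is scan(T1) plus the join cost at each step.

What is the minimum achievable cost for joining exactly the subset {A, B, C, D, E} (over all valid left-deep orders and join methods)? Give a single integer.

Selinger DP over subsets of {A,B,C,D,E}:
  {D}: scan cost=400, card=400
  {B}: scan cost=300, card=300
  {A}: scan cost=150, card=150
  {C}: scan cost=300, card=300
  {E}: scan cost=200, card=200
  {BD}: card=800; try (B,nl_idx)→4800, (B,hash)→6200, (D,merge)→7300, (B,merge)→7400, (D,hash)→7800, (D,nl)→120300 …(+1); best=4800 via (B,nl_idx)
  {AB}: card=900; try (B,nl_idx)→2400, (A,hash)→3000, (A,nl_idx)→3600, (B,merge)→4500, (A,merge)→4650, (B,hash)→5700 …(+2); best=2400 via (B,nl_idx)
  {AC}: card=150; try (A,nl_idx)→2850, (A,hash)→3000, (C,merge)→4500, (A,merge)→4650, (C,hash)→5700, (C,nl)→45150 …(+1); best=2850 via (A,nl_idx)
  {CE}: card=15000; try (E,hash)→3800, (C,merge)→5000, (E,merge)→5100, (C,hash)→5800, (C,nl)→60200, (E,nl)→60300; best=3800 via (E,hash)
  {ABD}: card=2400; try (A,hash)→8000, (D,hash)→10500, (A,nl_idx)→13600, (A,merge)→14950, (D,merge)→16300, (A,nl)→124800 …(+1); best=8000 via (A,hash)
  {ABC}: card=900; try (B,nl_idx)→5100, (B,merge)→7200, (B,hash)→8400, (C,hash)→8700, (C,merge)→15300, (B,nl)→47850 …(+1); best=5100 via (B,nl_idx)
  {ACE}: card=7500; try (E,merge)→6000, (E,hash)→6200, (A,hash)→21200, (E,nl)→32850, (A,nl_idx)→131300, (A,merge)→230150 …(+1); best=6000 via (E,merge)
  {ABCD}: card=2400; try (D,hash)→13200, (C,hash)→15800, (D,merge)→19000, (C,merge)→42200, (D,nl)→365100, (C,nl)→728000; best=13200 via (D,hash)
  {ABCE}: card=45000; try (E,hash)→9200, (E,merge)→16800, (B,hash)→18900, (B,merge)→114000, (B,nl_idx)→118500, (E,nl)→185100 …(+1); best=9200 via (E,hash)
  {ABCDE}: card=120000; try (E,hash)→18800, (E,merge)→46200, (D,hash)→61400, (E,nl)→493200, (D,merge)→778200, (D,nl)→18009200; best=18800 via (E,hash)

18800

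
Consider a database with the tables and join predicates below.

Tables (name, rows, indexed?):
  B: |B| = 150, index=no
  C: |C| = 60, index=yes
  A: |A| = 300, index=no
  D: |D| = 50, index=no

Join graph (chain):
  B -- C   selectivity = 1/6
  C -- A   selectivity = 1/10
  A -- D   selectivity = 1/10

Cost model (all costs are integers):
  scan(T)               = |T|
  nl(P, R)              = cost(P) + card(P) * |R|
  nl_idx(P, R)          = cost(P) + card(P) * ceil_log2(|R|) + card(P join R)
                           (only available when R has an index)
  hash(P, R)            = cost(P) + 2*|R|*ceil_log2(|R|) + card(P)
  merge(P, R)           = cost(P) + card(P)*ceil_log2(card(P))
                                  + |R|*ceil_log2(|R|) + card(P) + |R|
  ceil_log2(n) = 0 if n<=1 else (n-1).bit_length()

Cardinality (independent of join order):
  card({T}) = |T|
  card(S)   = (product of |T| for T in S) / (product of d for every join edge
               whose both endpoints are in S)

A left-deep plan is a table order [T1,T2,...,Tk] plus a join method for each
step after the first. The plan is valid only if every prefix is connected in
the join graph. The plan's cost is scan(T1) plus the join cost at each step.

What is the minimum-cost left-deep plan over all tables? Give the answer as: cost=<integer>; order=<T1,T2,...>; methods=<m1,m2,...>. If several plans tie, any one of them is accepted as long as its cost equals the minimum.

cost=14820; order=A,D,C,B; methods=hash,hash,hash

Selinger DP (subsets sized 1..n):
  {B}: scan cost=150, card=150
  {C}: scan cost=60, card=60
  {A}: scan cost=300, card=300
  {D}: scan cost=50, card=50
  {BC}: card=1500; try (C,hash)→1020, (B,merge)→1830, (C,merge)→1920, (B,hash)→2520, (C,nl_idx)→2550, (B,nl)→9060 …(+1); best=1020 via (C,hash)
  {AC}: card=1800; try (C,hash)→1320, (A,merge)→3480, (C,merge)→3720, (C,nl_idx)→3900, (A,hash)→5520, (A,nl)→18060 …(+1); best=1320 via (C,hash)
  {AD}: card=1500; try (D,hash)→1200, (A,merge)→3400, (D,merge)→3650, (A,hash)→5500, (A,nl)→15050, (D,nl)→15300; best=1200 via (D,hash)
  {ABC}: card=45000; try (B,hash)→5520, (A,hash)→7920, (A,merge)→22020, (B,merge)→24270, (B,nl)→271320, (A,nl)→451020; best=5520 via (B,hash)
  {ACD}: card=9000; try (C,hash)→3420, (D,hash)→3720, (C,nl_idx)→19200, (C,merge)→19620, (D,merge)→23270, (C,nl)→91200 …(+1); best=3420 via (C,hash)
  {ABCD}: card=225000; try (B,hash)→14820, (D,hash)→51120, (B,merge)→139770, (D,merge)→770870, (B,nl)→1353420, (D,nl)→2255520; best=14820 via (B,hash)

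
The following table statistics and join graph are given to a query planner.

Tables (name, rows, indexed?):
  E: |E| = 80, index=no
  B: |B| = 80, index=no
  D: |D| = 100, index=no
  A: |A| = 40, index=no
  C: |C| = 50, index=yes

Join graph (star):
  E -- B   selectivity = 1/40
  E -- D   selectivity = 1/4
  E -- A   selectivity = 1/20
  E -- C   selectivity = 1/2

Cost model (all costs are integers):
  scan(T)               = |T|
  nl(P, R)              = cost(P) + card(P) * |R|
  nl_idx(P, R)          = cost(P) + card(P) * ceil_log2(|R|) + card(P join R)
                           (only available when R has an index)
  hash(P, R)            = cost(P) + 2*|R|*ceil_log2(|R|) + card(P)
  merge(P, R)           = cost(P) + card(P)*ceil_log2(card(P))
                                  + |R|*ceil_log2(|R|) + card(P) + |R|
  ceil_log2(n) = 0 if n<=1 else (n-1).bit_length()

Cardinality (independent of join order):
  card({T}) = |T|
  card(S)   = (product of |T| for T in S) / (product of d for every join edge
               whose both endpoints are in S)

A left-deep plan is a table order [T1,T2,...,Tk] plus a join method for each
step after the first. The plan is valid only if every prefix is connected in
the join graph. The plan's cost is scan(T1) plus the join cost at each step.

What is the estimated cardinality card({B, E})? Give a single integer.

160

Tables in S: B(80), E(80)
Edges inside S: E-B(d=40)
numerator = 80 * 80 = 6400
denominator = 40 = 40
card(S) = 6400 / 40 = 160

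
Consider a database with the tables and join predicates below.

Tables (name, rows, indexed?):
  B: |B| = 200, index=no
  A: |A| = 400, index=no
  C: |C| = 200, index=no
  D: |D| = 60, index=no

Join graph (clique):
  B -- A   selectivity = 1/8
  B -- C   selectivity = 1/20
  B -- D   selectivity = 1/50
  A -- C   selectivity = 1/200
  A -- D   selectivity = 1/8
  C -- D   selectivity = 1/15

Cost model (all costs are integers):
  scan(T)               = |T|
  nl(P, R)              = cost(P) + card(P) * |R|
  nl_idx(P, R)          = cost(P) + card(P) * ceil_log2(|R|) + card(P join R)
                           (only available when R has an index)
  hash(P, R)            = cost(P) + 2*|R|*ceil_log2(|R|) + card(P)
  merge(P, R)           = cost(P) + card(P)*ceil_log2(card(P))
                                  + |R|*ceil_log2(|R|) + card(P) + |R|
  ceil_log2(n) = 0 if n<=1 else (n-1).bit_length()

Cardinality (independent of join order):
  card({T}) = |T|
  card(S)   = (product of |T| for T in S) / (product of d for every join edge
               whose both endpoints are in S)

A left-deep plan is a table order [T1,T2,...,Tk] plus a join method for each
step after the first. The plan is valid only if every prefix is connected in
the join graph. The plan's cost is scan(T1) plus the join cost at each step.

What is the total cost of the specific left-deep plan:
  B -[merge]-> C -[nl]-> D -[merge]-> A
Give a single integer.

step 1: scan B: cost=200, card=200
step 2: join C via merge
    card(P join C) = 200*200/(20) = 2000
    cost = 200 + 200*8 + 200*8 + 200 + 200 = 3800
step 3: join D via nl
    card(P join D) = 2000*60/(50*15) = 160
    cost = 3800 + 2000*60 = 123800
step 4: join A via merge
    card(P join A) = 160*400/(8*200*8) = 5
    cost = 123800 + 160*8 + 400*9 + 160 + 400 = 129240

129240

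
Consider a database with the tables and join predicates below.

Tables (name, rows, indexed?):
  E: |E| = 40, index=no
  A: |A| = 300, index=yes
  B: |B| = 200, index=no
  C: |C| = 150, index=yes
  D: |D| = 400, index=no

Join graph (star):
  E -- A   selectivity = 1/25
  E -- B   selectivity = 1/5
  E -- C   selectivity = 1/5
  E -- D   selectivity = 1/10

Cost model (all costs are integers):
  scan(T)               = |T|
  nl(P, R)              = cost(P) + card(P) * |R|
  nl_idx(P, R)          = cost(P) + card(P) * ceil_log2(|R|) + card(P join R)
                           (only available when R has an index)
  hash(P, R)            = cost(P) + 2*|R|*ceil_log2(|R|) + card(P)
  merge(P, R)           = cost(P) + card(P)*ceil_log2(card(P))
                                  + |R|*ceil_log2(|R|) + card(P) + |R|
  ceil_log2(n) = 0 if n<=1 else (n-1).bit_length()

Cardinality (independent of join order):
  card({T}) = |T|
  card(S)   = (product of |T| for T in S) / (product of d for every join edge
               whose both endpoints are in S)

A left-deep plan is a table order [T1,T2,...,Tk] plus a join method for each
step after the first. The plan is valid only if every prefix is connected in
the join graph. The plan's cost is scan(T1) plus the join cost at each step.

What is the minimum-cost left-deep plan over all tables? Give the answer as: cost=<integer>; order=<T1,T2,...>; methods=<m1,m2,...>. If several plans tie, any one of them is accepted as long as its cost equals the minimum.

cost=604560; order=E,A,C,B,D; methods=nl_idx,hash,hash,hash

Selinger DP (subsets sized 1..n):
  {E}: scan cost=40, card=40
  {A}: scan cost=300, card=300
  {B}: scan cost=200, card=200
  {C}: scan cost=150, card=150
  {D}: scan cost=400, card=400
  {AE}: card=480; try (A,nl_idx)→880, (E,hash)→1080, (A,merge)→3320, (E,merge)→3580, (A,hash)→5480, (A,nl)→12040 …(+1); best=880 via (A,nl_idx)
  {BE}: card=1600; try (E,hash)→880, (B,merge)→2120, (E,merge)→2280, (B,hash)→3280, (B,nl)→8040, (E,nl)→8200; best=880 via (E,hash)
  {CE}: card=1200; try (E,hash)→780, (C,nl_idx)→1560, (C,merge)→1670, (E,merge)→1780, (C,hash)→2480, (C,nl)→6040 …(+1); best=780 via (E,hash)
  {DE}: card=1600; try (E,hash)→1280, (D,merge)→4320, (E,merge)→4680, (D,hash)→7280, (D,nl)→16040, (E,nl)→16400; best=1280 via (E,hash)
  {ABE}: card=19200; try (B,hash)→4560, (B,merge)→7480, (A,hash)→7880, (A,merge)→23080, (A,nl_idx)→34480, (B,nl)→96880 …(+1); best=4560 via (B,hash)
  {ACE}: card=14400; try (C,hash)→3760, (C,merge)→7030, (A,hash)→7380, (A,merge)→18180, (C,nl_idx)→19120, (A,nl_idx)→25980 …(+2); best=3760 via (C,hash)
  {ADE}: card=19200; try (A,hash)→8280, (D,hash)→8560, (D,merge)→9680, (A,merge)→23480, (A,nl_idx)→34880, (D,nl)→192880 …(+1); best=8280 via (A,hash)
  {BCE}: card=48000; try (C,hash)→4880, (B,hash)→5180, (B,merge)→16980, (C,merge)→21430, (C,nl_idx)→61680, (B,nl)→240780 …(+1); best=4880 via (C,hash)
  {BDE}: card=64000; try (B,hash)→6080, (D,hash)→9680, (B,merge)→22280, (D,merge)→24080, (B,nl)→321280, (D,nl)→640880; best=6080 via (B,hash)
  {CDE}: card=48000; try (C,hash)→5280, (D,hash)→9180, (D,merge)→19180, (C,merge)→21830, (C,nl_idx)→62080, (C,nl)→241280 …(+1); best=5280 via (C,hash)
  {ABCE}: card=576000; try (B,hash)→21360, (C,hash)→26160, (A,hash)→58280, (B,merge)→221560, (C,merge)→313110, (C,nl_idx)→734160 …(+5); best=21360 via (B,hash)
  {ABDE}: card=768000; try (B,hash)→30680, (D,hash)→30960, (A,hash)→75480, (D,merge)→315760, (B,merge)→317280, (A,merge)→1097080 …(+4); best=30680 via (B,hash)
  {ACDE}: card=576000; try (D,hash)→25360, (C,hash)→29880, (A,hash)→58680, (D,merge)→223760, (C,merge)→316830, (C,nl_idx)→737880 …(+5); best=25360 via (D,hash)
  {BCDE}: card=1920000; try (B,hash)→56480, (D,hash)→60080, (C,hash)→72480, (B,merge)→823080, (D,merge)→824880, (C,merge)→1095430 …(+4); best=56480 via (B,hash)
  {ABCDE}: card=23040000; try (D,hash)→604560, (B,hash)→604560, (C,hash)→801080, (A,hash)→1981880, (D,merge)→12121360, (B,merge)→12123160 …(+8); best=604560 via (D,hash)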